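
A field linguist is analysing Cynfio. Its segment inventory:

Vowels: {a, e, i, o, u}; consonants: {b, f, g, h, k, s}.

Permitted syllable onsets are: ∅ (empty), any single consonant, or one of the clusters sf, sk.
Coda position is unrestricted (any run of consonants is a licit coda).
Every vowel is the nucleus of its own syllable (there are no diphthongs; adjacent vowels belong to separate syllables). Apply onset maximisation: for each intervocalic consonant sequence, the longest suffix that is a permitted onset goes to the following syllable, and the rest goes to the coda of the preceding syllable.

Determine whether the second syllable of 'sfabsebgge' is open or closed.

closed

Vowels present: a, e, e; each is a nucleus, giving 3 syllables.
σ1/σ2 boundary: cluster /bs/ — the longest permitted-onset suffix is /s/; onset = /s/, preceding coda = /b/.
σ2/σ3 boundary: /bgg/ splits as /bg/ + /g/ (/g/ is the longest suffix that is a licit onset).
Putting it together: sfab.sebg.ge.
Syllable 2 is /sebg/ with coda /bg/, so it is closed.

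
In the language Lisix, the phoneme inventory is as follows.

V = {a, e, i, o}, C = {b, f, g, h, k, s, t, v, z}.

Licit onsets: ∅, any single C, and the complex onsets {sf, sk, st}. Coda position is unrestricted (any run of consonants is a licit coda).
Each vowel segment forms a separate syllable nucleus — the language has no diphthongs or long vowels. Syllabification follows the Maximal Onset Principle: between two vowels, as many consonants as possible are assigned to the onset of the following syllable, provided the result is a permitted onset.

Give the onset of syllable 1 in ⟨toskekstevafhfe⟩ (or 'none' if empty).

Nuclei (vowels): o, e, e, a, e → 5 syllables.
V1 /o/ – V2 /e/: /sk/ is a licit onset in full, so it all attaches to the next syllable.
V2 /e/ – V3 /e/: /kst/ splits as /k/ + /st/ (/st/ is the longest suffix that is a licit onset).
V3 /e/ – V4 /a/: /v/ is a single consonant, so it becomes the next onset.
V4 /a/ – V5 /e/: /fhf/; trying suffixes from longest down, /f/ is the first permitted one, so coda /fh/ | onset /f/.
So the parse is to.skek.ste.vafh.fe.
Syllable 1 is /to/: onset /t/, nucleus /o/, coda ∅.

t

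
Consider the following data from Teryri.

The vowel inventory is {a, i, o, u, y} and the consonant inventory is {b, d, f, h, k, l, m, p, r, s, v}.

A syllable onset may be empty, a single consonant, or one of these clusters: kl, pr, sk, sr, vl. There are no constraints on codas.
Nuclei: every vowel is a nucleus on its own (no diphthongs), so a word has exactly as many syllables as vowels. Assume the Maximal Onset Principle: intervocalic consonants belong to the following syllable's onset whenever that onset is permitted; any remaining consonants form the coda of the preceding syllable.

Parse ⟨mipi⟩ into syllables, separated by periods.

Vowels present: i, i; each is a nucleus, giving 2 syllables.
V1 /i/ – V2 /i/: /p/ → onset of the next syllable (single consonants are always licit onsets).

mi.pi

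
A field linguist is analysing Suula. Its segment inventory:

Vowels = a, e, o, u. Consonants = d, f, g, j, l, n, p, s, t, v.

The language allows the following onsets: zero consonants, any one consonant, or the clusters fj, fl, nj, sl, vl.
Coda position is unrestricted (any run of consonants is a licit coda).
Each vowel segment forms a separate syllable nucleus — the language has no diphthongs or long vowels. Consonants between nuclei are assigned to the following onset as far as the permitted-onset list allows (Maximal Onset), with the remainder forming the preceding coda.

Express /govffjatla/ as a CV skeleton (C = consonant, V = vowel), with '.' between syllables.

CVCC.CCVC.CV

The vowels are o, a, a — 3 nuclei, so 3 syllables.
V1 /o/ – V2 /a/: /vffj/ — longest licit onset from the right is /fj/, leaving /vf/ as coda.
V2 /a/ – V3 /a/: /tl/; trying suffixes from longest down, /l/ is the first permitted one, so coda /t/ | onset /l/.
So the parse is govf.fjat.la.
Mapping each syllable to C/V: /govf/ → CVCC, /fjat/ → CCVC, /la/ → CV.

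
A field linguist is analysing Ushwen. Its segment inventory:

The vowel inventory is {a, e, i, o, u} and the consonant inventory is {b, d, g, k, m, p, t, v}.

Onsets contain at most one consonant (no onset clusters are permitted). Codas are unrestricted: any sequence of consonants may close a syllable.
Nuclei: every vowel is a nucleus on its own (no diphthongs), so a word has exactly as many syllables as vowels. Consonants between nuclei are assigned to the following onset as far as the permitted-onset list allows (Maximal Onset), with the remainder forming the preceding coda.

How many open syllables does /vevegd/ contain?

1

Nuclei (vowels): e, e → 2 syllables.
V1 /e/ – V2 /e/: /v/ is a single consonant, so it becomes the next onset.
Result: ve.vegd.
Classifying each syllable: /ve/ (open), /vegd/ (closed).
Open syllables: 1.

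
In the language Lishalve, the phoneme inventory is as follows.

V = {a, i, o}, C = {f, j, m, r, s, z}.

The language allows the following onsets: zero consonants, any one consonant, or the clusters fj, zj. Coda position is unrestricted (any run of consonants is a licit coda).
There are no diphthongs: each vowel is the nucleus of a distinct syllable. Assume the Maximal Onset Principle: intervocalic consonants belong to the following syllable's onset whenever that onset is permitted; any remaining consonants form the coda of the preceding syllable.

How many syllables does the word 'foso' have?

2

Vowels present: o, o; each is a nucleus, giving 2 syllables.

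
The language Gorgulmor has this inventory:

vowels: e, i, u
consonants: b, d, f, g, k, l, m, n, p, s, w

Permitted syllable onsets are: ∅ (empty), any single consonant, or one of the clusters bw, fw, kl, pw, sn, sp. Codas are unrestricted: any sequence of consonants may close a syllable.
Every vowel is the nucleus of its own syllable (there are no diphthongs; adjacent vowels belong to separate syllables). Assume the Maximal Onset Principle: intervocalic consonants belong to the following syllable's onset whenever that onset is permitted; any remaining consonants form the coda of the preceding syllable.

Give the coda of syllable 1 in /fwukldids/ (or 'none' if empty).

Vowels present: u, i; each is a nucleus, giving 2 syllables.
V1 /u/ – V2 /i/: /kld/ splits as /kl/ + /d/ (/d/ is the longest suffix that is a licit onset).
Result: fwukl.dids.
Syllable 1 is /fwukl/: onset /fw/, nucleus /u/, coda /kl/.

kl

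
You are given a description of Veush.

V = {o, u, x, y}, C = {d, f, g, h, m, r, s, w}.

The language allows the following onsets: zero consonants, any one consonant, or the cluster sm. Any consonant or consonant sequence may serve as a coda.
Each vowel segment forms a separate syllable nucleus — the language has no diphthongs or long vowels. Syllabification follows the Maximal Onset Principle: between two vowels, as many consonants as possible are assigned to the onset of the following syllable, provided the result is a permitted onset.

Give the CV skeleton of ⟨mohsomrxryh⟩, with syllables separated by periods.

CVC.CVC.CV.CVC

Nuclei (vowels): o, o, x, y → 4 syllables.
σ1/σ2 boundary: /hs/ splits as /h/ + /s/ (/s/ is the longest suffix that is a licit onset).
σ2/σ3 boundary: /mr/ — longest licit onset from the right is /r/, leaving /m/ as coda.
σ3/σ4 boundary: just /r/ — single C goes to the following onset.
So the parse is moh.som.rx.ryh.
Mapping each syllable to C/V: /moh/ → CVC, /som/ → CVC, /rx/ → CV, /ryh/ → CVC.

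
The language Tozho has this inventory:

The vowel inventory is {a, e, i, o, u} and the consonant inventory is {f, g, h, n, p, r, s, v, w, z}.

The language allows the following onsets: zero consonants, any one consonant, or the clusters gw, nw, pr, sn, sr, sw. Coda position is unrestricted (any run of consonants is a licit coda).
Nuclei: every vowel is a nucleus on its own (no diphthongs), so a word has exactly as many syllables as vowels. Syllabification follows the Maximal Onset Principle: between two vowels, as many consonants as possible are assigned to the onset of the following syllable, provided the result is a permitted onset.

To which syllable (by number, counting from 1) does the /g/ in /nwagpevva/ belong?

1

Vowels present: a, e, a; each is a nucleus, giving 3 syllables.
Between /a/ (V1) and /e/ (V2): cluster /gp/ — the longest permitted-onset suffix is /p/; onset = /p/, preceding coda = /g/.
Between /e/ (V2) and /a/ (V3): /vv/ splits as /v/ + /v/ (/v/ is the longest suffix that is a licit onset).
Syllabification: nwag.pev.va.
The /g/ is in the coda of syllable 1 (/nwag/).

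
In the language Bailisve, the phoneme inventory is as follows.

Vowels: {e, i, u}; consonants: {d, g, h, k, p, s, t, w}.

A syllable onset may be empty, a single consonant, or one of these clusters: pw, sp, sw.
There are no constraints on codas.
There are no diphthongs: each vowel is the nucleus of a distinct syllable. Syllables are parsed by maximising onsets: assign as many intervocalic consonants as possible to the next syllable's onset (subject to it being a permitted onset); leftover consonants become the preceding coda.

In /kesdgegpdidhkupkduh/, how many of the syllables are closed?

The vowels are e, e, i, u, u — 5 nuclei, so 5 syllables.
Between /e/ (V1) and /e/ (V2): /sdg/ splits as /sd/ + /g/ (/g/ is the longest suffix that is a licit onset).
Between /e/ (V2) and /i/ (V3): /gpd/ splits as /gp/ + /d/ (/d/ is the longest suffix that is a licit onset).
Between /i/ (V3) and /u/ (V4): /dhk/ — longest licit onset from the right is /k/, leaving /dh/ as coda.
Between /u/ (V4) and /u/ (V5): /pkd/; trying suffixes from longest down, /d/ is the first permitted one, so coda /pk/ | onset /d/.
Syllabification: kesd.gegp.didh.kupk.duh.
Classifying each syllable: /kesd/ (closed), /gegp/ (closed), /didh/ (closed), /kupk/ (closed), /duh/ (closed).
Closed syllables: 5.

5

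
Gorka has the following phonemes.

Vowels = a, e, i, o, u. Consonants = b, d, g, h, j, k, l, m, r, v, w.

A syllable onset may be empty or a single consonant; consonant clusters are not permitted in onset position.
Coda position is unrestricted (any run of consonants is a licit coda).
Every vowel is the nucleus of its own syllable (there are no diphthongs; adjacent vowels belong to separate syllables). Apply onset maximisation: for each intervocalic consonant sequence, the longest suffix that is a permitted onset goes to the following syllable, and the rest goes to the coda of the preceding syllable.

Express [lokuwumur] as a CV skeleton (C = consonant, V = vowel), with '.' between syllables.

Nuclei (vowels): o, u, u, u → 4 syllables.
Between /o/ (V1) and /u/ (V2): /k/ is a single consonant, so it becomes the next onset.
Between /u/ (V2) and /u/ (V3): /w/ is a single consonant, so it becomes the next onset.
Between /u/ (V3) and /u/ (V4): /m/ → onset of the next syllable (single consonants are always licit onsets).
So the parse is lo.ku.wu.mur.
Mapping each syllable to C/V: /lo/ → CV, /ku/ → CV, /wu/ → CV, /mur/ → CVC.

CV.CV.CV.CVC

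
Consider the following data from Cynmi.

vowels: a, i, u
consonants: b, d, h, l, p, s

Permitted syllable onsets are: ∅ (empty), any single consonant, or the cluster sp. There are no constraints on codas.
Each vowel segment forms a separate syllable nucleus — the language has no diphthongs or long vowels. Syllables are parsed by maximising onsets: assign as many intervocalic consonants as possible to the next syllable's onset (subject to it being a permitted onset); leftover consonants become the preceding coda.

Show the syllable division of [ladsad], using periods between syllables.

lad.sad

Nuclei (vowels): a, a → 2 syllables.
Between /a/ (V1) and /a/ (V2): cluster /ds/ — the longest permitted-onset suffix is /s/; onset = /s/, preceding coda = /d/.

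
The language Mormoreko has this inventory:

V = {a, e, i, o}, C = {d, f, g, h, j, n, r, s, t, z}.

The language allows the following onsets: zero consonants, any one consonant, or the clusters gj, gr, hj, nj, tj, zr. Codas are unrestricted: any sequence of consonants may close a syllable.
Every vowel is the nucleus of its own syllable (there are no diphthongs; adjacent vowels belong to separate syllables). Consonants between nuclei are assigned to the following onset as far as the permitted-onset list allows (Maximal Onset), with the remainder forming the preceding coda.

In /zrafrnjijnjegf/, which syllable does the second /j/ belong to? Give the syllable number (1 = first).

2

The vowels are a, i, e — 3 nuclei, so 3 syllables.
/a…i/ gap (V1→V2): cluster /frnj/ — the longest permitted-onset suffix is /nj/; onset = /nj/, preceding coda = /fr/.
/i…e/ gap (V2→V3): /jnj/ — longest licit onset from the right is /nj/, leaving /j/ as coda.
Syllabification: zrafr.njij.njegf.
The second /j/ is in the coda of syllable 2 (/njij/).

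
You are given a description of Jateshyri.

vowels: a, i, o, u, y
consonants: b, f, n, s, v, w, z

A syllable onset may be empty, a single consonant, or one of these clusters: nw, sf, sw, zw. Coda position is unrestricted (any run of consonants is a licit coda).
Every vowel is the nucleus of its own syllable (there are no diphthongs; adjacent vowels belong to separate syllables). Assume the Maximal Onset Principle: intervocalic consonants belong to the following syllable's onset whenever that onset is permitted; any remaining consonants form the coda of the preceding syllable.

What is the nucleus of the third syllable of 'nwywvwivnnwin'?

i

Nuclei (vowels): y, i, i → 3 syllables.
The third nucleus (vowel 3 from the left) is /i/.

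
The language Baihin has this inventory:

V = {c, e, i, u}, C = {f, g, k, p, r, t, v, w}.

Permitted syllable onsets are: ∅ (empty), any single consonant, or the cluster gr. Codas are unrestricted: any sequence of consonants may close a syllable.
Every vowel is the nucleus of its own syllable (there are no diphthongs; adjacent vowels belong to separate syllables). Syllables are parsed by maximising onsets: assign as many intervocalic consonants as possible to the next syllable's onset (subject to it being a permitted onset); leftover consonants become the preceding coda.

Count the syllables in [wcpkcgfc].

Vowels present: c, c, c; each is a nucleus, giving 3 syllables.

3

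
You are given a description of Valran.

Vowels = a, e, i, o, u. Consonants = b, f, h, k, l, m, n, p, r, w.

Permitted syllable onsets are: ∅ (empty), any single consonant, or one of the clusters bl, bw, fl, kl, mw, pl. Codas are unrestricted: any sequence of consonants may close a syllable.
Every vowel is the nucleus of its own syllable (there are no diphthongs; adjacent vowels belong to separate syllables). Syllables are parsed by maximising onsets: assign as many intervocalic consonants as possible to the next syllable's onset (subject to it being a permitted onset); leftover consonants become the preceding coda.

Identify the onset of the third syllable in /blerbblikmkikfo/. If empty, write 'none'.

The vowels are e, i, i, o — 4 nuclei, so 4 syllables.
V1 /e/ – V2 /i/: /rbbl/ — longest licit onset from the right is /bl/, leaving /rb/ as coda.
V2 /i/ – V3 /i/: /kmk/ splits as /km/ + /k/ (/k/ is the longest suffix that is a licit onset).
V3 /i/ – V4 /o/: /kf/ splits as /k/ + /f/ (/f/ is the longest suffix that is a licit onset).
Syllabification: blerb.blikm.kik.fo.
Syllable 3 is /kik/: onset /k/, nucleus /i/, coda /k/.

k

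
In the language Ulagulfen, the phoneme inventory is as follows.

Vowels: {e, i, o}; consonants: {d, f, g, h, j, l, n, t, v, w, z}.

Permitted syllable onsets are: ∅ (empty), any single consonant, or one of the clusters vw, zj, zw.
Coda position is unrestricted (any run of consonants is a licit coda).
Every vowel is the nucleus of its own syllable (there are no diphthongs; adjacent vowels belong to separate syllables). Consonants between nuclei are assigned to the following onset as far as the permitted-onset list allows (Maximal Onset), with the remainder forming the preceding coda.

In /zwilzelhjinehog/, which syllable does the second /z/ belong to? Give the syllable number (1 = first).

2

Nuclei (vowels): i, e, i, e, o → 5 syllables.
V1 /i/ – V2 /e/: /lz/ splits as /l/ + /z/ (/z/ is the longest suffix that is a licit onset).
V2 /e/ – V3 /i/: /lhj/; trying suffixes from longest down, /j/ is the first permitted one, so coda /lh/ | onset /j/.
V3 /i/ – V4 /e/: just /n/ — single C goes to the following onset.
V4 /e/ – V5 /o/: /h/ is a single consonant, so it becomes the next onset.
Putting it together: zwil.zelh.ji.ne.hog.
The second /z/ is in the onset of syllable 2 (/zelh/).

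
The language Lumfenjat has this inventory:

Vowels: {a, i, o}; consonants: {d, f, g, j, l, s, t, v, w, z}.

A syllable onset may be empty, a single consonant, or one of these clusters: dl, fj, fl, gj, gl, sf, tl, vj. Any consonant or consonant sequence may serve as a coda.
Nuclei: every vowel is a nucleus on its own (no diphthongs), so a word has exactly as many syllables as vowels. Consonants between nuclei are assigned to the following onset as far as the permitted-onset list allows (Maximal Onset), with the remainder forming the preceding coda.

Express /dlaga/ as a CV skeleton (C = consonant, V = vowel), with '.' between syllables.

CCV.CV

Nuclei (vowels): a, a → 2 syllables.
σ1/σ2 boundary: /g/ → onset of the next syllable (single consonants are always licit onsets).
So the parse is dla.ga.
Mapping each syllable to C/V: /dla/ → CCV, /ga/ → CV.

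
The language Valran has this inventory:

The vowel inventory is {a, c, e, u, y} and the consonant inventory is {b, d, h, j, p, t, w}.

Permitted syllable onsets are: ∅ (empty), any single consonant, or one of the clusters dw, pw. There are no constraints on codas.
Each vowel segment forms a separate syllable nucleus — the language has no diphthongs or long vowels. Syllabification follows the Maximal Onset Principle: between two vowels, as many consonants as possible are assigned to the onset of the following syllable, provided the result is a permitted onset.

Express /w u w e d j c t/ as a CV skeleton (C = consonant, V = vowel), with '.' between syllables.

The vowels are u, e, c — 3 nuclei, so 3 syllables.
V1 /u/ – V2 /e/: /w/ → onset of the next syllable (single consonants are always licit onsets).
V2 /e/ – V3 /c/: cluster /dj/ — the longest permitted-onset suffix is /j/; onset = /j/, preceding coda = /d/.
Result: wu.wed.jct.
Mapping each syllable to C/V: /wu/ → CV, /wed/ → CVC, /jct/ → CVC.

CV.CVC.CVC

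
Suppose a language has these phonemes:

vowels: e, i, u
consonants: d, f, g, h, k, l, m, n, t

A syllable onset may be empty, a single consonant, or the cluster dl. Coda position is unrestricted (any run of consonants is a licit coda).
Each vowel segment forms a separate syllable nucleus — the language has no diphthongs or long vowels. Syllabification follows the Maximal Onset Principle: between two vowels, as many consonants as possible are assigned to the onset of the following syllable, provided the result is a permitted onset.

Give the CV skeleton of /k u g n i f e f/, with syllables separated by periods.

The vowels are u, i, e — 3 nuclei, so 3 syllables.
/u…i/ gap (V1→V2): cluster /gn/ — the longest permitted-onset suffix is /n/; onset = /n/, preceding coda = /g/.
/i…e/ gap (V2→V3): /f/ is a single consonant, so it becomes the next onset.
So the parse is kug.ni.fef.
Mapping each syllable to C/V: /kug/ → CVC, /ni/ → CV, /fef/ → CVC.

CVC.CV.CVC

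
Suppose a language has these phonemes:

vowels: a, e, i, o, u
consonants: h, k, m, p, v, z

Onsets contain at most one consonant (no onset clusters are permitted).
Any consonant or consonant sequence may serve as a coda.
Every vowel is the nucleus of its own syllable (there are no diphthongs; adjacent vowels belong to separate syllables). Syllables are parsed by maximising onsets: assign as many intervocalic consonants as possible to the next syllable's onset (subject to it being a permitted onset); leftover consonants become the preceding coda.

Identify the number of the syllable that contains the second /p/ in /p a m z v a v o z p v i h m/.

The vowels are a, a, o, i — 4 nuclei, so 4 syllables.
σ1/σ2 boundary: /mzv/ — longest licit onset from the right is /v/, leaving /mz/ as coda.
σ2/σ3 boundary: /v/ is a single consonant, so it becomes the next onset.
σ3/σ4 boundary: /zpv/ — longest licit onset from the right is /v/, leaving /zp/ as coda.
Syllabification: pamz.va.vozp.vihm.
The second /p/ is in the coda of syllable 3 (/vozp/).

3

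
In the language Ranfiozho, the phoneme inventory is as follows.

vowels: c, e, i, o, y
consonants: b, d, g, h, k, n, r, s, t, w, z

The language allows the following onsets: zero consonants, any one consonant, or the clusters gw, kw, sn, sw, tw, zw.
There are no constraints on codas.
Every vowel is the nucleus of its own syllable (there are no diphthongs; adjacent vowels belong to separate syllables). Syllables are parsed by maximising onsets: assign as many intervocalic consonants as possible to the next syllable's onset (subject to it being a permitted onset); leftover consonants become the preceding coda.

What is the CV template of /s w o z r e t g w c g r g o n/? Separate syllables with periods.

The vowels are o, e, c, o — 4 nuclei, so 4 syllables.
σ1/σ2 boundary: cluster /zr/ — the longest permitted-onset suffix is /r/; onset = /r/, preceding coda = /z/.
σ2/σ3 boundary: /tgw/ splits as /t/ + /gw/ (/gw/ is the longest suffix that is a licit onset).
σ3/σ4 boundary: /grg/; trying suffixes from longest down, /g/ is the first permitted one, so coda /gr/ | onset /g/.
Syllabification: swoz.ret.gwcgr.gon.
Mapping each syllable to C/V: /swoz/ → CCVC, /ret/ → CVC, /gwcgr/ → CCVCC, /gon/ → CVC.

CCVC.CVC.CCVCC.CVC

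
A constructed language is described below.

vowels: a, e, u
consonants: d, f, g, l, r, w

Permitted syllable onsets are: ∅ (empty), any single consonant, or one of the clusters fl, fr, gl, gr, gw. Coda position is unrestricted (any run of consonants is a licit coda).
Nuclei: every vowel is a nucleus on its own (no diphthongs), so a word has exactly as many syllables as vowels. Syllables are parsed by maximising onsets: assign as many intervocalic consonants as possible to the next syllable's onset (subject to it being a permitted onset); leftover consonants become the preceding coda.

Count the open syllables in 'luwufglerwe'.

The vowels are u, u, e, e — 4 nuclei, so 4 syllables.
Between /u/ (V1) and /u/ (V2): just /w/ — single C goes to the following onset.
Between /u/ (V2) and /e/ (V3): /fgl/; trying suffixes from longest down, /gl/ is the first permitted one, so coda /f/ | onset /gl/.
Between /e/ (V3) and /e/ (V4): /rw/ splits as /r/ + /w/ (/w/ is the longest suffix that is a licit onset).
Syllabification: lu.wuf.gler.we.
Classifying each syllable: /lu/ (open), /wuf/ (closed), /gler/ (closed), /we/ (open).
Open syllables: 2.

2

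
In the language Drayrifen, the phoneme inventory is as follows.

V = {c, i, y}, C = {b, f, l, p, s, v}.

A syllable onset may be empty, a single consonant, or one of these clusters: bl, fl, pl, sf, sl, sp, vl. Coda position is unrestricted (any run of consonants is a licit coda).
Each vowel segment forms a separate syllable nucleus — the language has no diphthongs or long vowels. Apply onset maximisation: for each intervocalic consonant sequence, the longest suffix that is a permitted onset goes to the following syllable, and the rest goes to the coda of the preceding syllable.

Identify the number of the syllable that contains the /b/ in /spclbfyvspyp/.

The vowels are c, y, y — 3 nuclei, so 3 syllables.
σ1/σ2 boundary: cluster /lbf/ — the longest permitted-onset suffix is /f/; onset = /f/, preceding coda = /lb/.
σ2/σ3 boundary: /vsp/ — longest licit onset from the right is /sp/, leaving /v/ as coda.
So the parse is spclb.fyv.spyp.
The /b/ is in the coda of syllable 1 (/spclb/).

1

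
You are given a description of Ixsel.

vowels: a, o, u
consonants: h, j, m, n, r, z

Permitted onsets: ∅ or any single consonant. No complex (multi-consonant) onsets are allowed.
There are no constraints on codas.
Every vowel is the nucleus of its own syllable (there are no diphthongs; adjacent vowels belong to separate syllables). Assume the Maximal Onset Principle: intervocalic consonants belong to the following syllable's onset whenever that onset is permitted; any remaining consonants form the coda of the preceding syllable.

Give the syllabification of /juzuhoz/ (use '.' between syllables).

Vowels present: u, u, o; each is a nucleus, giving 3 syllables.
σ1/σ2 boundary: just /z/ — single C goes to the following onset.
σ2/σ3 boundary: just /h/ — single C goes to the following onset.

ju.zu.hoz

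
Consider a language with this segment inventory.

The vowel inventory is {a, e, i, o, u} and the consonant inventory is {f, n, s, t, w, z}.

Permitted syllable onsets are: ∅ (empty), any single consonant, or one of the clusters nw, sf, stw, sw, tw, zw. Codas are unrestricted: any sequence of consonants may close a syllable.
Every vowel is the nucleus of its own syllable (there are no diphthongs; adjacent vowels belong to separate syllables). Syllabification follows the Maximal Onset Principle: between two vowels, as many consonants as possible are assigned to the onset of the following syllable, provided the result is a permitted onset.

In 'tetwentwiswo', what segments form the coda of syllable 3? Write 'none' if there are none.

none

Vowels present: e, e, i, o; each is a nucleus, giving 4 syllables.
/e…e/ gap (V1→V2): cluster /tw/ — /tw/ is itself a permitted onset, so the whole cluster goes right; preceding coda = ∅.
/e…i/ gap (V2→V3): /ntw/; trying suffixes from longest down, /tw/ is the first permitted one, so coda /n/ | onset /tw/.
/i…o/ gap (V3→V4): cluster /sw/ — /sw/ is itself a permitted onset, so the whole cluster goes right; preceding coda = ∅.
So the parse is te.twen.twi.swo.
Syllable 3 is /twi/: onset /tw/, nucleus /i/, coda ∅.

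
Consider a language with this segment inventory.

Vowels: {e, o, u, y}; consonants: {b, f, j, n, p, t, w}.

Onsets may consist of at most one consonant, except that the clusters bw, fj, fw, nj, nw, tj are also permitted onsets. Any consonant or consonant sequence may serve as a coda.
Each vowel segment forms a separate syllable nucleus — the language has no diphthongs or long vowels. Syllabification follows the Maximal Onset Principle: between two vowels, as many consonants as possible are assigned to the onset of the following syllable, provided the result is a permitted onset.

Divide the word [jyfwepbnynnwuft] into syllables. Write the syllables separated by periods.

The vowels are y, e, y, u — 4 nuclei, so 4 syllables.
σ1/σ2 boundary: /fw/ — entire cluster is a permitted onset → onset /fw/, coda ∅.
σ2/σ3 boundary: cluster /pbn/ — the longest permitted-onset suffix is /n/; onset = /n/, preceding coda = /pb/.
σ3/σ4 boundary: /nnw/; trying suffixes from longest down, /nw/ is the first permitted one, so coda /n/ | onset /nw/.

jy.fwepb.nyn.nwuft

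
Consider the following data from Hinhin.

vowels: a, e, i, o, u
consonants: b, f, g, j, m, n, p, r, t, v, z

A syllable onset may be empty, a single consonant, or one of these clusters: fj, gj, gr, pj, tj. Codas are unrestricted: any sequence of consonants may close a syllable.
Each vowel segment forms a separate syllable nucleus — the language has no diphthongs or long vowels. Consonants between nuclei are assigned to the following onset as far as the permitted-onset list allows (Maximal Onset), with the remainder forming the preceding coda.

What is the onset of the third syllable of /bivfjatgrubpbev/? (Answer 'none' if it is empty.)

gr

The vowels are i, a, u, e — 4 nuclei, so 4 syllables.
σ1/σ2 boundary: /vfj/ — longest licit onset from the right is /fj/, leaving /v/ as coda.
σ2/σ3 boundary: /tgr/; trying suffixes from longest down, /gr/ is the first permitted one, so coda /t/ | onset /gr/.
σ3/σ4 boundary: /bpb/; trying suffixes from longest down, /b/ is the first permitted one, so coda /bp/ | onset /b/.
Result: biv.fjat.grubp.bev.
Syllable 3 is /grubp/: onset /gr/, nucleus /u/, coda /bp/.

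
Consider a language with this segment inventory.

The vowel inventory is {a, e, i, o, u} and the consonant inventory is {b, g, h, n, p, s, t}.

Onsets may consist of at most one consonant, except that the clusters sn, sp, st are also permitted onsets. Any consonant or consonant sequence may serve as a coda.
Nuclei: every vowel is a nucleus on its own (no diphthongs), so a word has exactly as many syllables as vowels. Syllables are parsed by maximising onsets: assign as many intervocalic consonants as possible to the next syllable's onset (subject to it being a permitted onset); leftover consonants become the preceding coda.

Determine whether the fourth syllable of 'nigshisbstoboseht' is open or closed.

open

The vowels are i, i, o, o, e — 5 nuclei, so 5 syllables.
V1 /i/ – V2 /i/: /gsh/ — longest licit onset from the right is /h/, leaving /gs/ as coda.
V2 /i/ – V3 /o/: /sbst/; trying suffixes from longest down, /st/ is the first permitted one, so coda /sb/ | onset /st/.
V3 /o/ – V4 /o/: just /b/ — single C goes to the following onset.
V4 /o/ – V5 /e/: /s/ → onset of the next syllable (single consonants are always licit onsets).
Syllabification: nigs.hisb.sto.bo.seht.
Syllable 4 is /bo/; it ends in its nucleus with no coda, so it is open.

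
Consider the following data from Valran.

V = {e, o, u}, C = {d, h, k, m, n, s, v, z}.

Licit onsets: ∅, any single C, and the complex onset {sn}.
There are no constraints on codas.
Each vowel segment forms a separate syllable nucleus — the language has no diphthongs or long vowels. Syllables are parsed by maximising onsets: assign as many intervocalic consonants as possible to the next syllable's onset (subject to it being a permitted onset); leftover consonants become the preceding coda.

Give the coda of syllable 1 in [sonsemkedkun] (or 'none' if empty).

The vowels are o, e, e, u — 4 nuclei, so 4 syllables.
Between /o/ (V1) and /e/ (V2): /ns/; trying suffixes from longest down, /s/ is the first permitted one, so coda /n/ | onset /s/.
Between /e/ (V2) and /e/ (V3): /mk/ splits as /m/ + /k/ (/k/ is the longest suffix that is a licit onset).
Between /e/ (V3) and /u/ (V4): cluster /dk/ — the longest permitted-onset suffix is /k/; onset = /k/, preceding coda = /d/.
So the parse is son.sem.ked.kun.
Syllable 1 is /son/: onset /s/, nucleus /o/, coda /n/.

n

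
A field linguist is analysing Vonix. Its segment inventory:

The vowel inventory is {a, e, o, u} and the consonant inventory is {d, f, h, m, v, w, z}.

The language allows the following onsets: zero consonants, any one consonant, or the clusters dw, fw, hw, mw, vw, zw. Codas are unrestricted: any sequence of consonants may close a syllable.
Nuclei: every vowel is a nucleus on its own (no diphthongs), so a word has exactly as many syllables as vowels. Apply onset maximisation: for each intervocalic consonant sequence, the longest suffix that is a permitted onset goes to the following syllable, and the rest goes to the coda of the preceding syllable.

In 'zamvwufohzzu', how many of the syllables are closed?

2

The vowels are a, u, o, u — 4 nuclei, so 4 syllables.
Between /a/ (V1) and /u/ (V2): /mvw/ splits as /m/ + /vw/ (/vw/ is the longest suffix that is a licit onset).
Between /u/ (V2) and /o/ (V3): /f/ is a single consonant, so it becomes the next onset.
Between /o/ (V3) and /u/ (V4): cluster /hzz/ — the longest permitted-onset suffix is /z/; onset = /z/, preceding coda = /hz/.
So the parse is zam.vwu.fohz.zu.
Classifying each syllable: /zam/ (closed), /vwu/ (open), /fohz/ (closed), /zu/ (open).
Closed syllables: 2.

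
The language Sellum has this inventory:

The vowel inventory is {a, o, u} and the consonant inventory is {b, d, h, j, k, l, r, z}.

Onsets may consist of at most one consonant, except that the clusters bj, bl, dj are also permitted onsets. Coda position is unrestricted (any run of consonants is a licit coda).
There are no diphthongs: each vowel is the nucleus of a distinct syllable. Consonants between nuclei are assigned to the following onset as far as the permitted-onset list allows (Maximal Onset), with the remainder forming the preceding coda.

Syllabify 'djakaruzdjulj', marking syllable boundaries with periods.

dja.ka.ruz.djulj

Vowels present: a, a, u, u; each is a nucleus, giving 4 syllables.
σ1/σ2 boundary: /k/ → onset of the next syllable (single consonants are always licit onsets).
σ2/σ3 boundary: /r/ is a single consonant, so it becomes the next onset.
σ3/σ4 boundary: /zdj/ — longest licit onset from the right is /dj/, leaving /z/ as coda.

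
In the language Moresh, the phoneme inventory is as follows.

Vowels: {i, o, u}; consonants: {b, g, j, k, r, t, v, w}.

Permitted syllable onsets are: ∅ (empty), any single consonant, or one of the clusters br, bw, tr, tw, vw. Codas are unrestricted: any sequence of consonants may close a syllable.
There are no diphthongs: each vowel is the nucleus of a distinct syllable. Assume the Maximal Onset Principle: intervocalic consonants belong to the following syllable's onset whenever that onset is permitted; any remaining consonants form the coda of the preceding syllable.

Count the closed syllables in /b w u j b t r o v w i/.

1

The vowels are u, o, i — 3 nuclei, so 3 syllables.
Between /u/ (V1) and /o/ (V2): /jbtr/ splits as /jb/ + /tr/ (/tr/ is the longest suffix that is a licit onset).
Between /o/ (V2) and /i/ (V3): cluster /vw/ — /vw/ is itself a permitted onset, so the whole cluster goes right; preceding coda = ∅.
So the parse is bwujb.tro.vwi.
Classifying each syllable: /bwujb/ (closed), /tro/ (open), /vwi/ (open).
Closed syllables: 1.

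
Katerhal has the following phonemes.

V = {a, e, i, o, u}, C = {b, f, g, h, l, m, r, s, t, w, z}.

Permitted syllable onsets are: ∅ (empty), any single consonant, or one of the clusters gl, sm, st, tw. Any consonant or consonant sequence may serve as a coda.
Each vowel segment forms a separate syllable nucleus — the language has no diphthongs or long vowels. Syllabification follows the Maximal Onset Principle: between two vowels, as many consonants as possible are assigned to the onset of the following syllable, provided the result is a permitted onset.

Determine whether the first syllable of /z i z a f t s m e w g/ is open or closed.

open

The vowels are i, a, e — 3 nuclei, so 3 syllables.
σ1/σ2 boundary: /z/ → onset of the next syllable (single consonants are always licit onsets).
σ2/σ3 boundary: /ftsm/ — longest licit onset from the right is /sm/, leaving /ft/ as coda.
Putting it together: zi.zaft.smewg.
Syllable 1 is /zi/; it ends in its nucleus with no coda, so it is open.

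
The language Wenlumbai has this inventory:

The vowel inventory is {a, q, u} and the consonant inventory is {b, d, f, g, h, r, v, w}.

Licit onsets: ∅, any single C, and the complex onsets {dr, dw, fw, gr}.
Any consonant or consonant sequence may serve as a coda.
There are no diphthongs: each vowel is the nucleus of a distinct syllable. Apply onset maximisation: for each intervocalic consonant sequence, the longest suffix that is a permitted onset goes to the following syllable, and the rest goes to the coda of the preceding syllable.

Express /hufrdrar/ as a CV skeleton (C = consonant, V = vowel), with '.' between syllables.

CVCC.CCVC

Vowels present: u, a; each is a nucleus, giving 2 syllables.
V1 /u/ – V2 /a/: /frdr/ — longest licit onset from the right is /dr/, leaving /fr/ as coda.
Putting it together: hufr.drar.
Mapping each syllable to C/V: /hufr/ → CVCC, /drar/ → CCVC.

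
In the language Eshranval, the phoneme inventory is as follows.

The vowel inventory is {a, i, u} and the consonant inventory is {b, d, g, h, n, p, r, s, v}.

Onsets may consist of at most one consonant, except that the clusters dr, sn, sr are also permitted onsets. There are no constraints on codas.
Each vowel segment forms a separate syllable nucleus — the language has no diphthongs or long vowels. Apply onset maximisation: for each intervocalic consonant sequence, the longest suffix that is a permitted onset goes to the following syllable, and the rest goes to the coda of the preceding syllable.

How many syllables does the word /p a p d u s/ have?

2

Vowels present: a, u; each is a nucleus, giving 2 syllables.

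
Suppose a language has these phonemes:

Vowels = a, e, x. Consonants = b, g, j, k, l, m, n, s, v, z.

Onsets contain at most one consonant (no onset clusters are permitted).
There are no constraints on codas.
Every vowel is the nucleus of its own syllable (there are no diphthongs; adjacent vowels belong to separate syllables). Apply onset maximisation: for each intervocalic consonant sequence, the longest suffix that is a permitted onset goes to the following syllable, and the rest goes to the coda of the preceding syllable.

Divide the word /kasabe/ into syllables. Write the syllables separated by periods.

ka.sa.be

Vowels present: a, a, e; each is a nucleus, giving 3 syllables.
V1 /a/ – V2 /a/: just /s/ — single C goes to the following onset.
V2 /a/ – V3 /e/: /b/ → onset of the next syllable (single consonants are always licit onsets).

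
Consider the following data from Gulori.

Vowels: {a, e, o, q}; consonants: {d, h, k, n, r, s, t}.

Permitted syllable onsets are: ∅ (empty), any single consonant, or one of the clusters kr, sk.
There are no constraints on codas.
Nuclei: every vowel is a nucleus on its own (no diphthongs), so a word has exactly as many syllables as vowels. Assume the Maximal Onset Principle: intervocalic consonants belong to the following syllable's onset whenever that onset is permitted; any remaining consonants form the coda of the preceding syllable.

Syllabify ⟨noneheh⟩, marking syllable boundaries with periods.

Nuclei (vowels): o, e, e → 3 syllables.
V1 /o/ – V2 /e/: /n/ → onset of the next syllable (single consonants are always licit onsets).
V2 /e/ – V3 /e/: /h/ → onset of the next syllable (single consonants are always licit onsets).

no.ne.heh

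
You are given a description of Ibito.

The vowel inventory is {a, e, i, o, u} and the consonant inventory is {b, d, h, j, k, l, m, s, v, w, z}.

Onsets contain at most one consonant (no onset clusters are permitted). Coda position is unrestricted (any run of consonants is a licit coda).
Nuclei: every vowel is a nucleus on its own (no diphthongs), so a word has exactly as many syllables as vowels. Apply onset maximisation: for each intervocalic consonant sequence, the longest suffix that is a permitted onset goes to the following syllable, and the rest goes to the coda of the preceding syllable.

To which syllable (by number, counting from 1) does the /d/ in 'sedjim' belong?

1

Vowels present: e, i; each is a nucleus, giving 2 syllables.
/e…i/ gap (V1→V2): /dj/ — longest licit onset from the right is /j/, leaving /d/ as coda.
So the parse is sed.jim.
The /d/ is in the coda of syllable 1 (/sed/).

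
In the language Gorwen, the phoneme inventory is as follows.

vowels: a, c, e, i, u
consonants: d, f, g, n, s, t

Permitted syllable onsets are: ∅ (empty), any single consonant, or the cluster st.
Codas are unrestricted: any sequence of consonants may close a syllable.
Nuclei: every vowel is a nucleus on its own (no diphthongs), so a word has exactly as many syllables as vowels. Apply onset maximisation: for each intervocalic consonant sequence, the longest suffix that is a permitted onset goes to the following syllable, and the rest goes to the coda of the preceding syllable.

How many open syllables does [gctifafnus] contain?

2

The vowels are c, i, a, u — 4 nuclei, so 4 syllables.
σ1/σ2 boundary: /t/ is a single consonant, so it becomes the next onset.
σ2/σ3 boundary: /f/ is a single consonant, so it becomes the next onset.
σ3/σ4 boundary: /fn/; trying suffixes from longest down, /n/ is the first permitted one, so coda /f/ | onset /n/.
So the parse is gc.ti.faf.nus.
Classifying each syllable: /gc/ (open), /ti/ (open), /faf/ (closed), /nus/ (closed).
Open syllables: 2.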